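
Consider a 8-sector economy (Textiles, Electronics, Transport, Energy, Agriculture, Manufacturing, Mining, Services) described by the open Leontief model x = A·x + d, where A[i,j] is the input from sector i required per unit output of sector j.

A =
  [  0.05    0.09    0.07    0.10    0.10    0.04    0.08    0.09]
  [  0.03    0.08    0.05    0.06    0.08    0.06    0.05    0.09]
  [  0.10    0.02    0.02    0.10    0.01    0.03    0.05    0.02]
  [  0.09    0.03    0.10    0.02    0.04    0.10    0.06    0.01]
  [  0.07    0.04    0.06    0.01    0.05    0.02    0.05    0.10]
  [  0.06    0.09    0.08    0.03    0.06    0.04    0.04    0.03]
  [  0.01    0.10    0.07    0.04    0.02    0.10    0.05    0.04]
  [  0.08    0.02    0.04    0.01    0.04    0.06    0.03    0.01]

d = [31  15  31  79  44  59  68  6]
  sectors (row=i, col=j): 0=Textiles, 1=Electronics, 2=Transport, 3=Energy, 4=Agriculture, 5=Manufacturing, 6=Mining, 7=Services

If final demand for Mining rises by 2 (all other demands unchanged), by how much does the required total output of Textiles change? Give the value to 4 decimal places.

Form M = I − A:
  [  0.95   -0.09   -0.07   -0.10   -0.10   -0.04   -0.08   -0.09]
  [ -0.03    0.92   -0.05   -0.06   -0.08   -0.06   -0.05   -0.09]
  [ -0.10   -0.02    0.98   -0.10   -0.01   -0.03   -0.05   -0.02]
  [ -0.09   -0.03   -0.10    0.98   -0.04   -0.10   -0.06   -0.01]
  [ -0.07   -0.04   -0.06   -0.01    0.95   -0.02   -0.05   -0.10]
  [ -0.06   -0.09   -0.08   -0.03   -0.06    0.96   -0.04   -0.03]
  [ -0.01   -0.10   -0.07   -0.04   -0.02   -0.10    0.95   -0.04]
  [ -0.08   -0.02   -0.04   -0.01   -0.04   -0.06   -0.03    0.99]
Leontief inverse L = M⁻¹:
  [  1.1171    0.1516    0.1360    0.1488    0.1534    0.1021    0.1355    0.1437]
  [  0.0838    1.1295    0.1021    0.0979    0.1235    0.1081    0.0933    0.1329]
  [  0.1394    0.0604    1.0637    0.1331    0.0449    0.0698    0.0862    0.0511]
  [  0.1394    0.0813    0.1487    1.0647    0.0812    0.1420    0.1029    0.0505]
  [  0.1130    0.0797    0.0994    0.0442    1.0852    0.0573    0.0855    0.1348]
  [  0.1065    0.1357    0.1246    0.0700    0.0998    1.0807    0.0801    0.0713]
  [  0.0550    0.1466    0.1151    0.0764    0.0576    0.1422    1.0873    0.0755]
  [  0.1117    0.0542    0.0726    0.0385    0.0692    0.0868    0.0586    1.0390]
Total output x = L · d:
  x_0 = 1.1171·31 + 0.1516·15 + 0.1360·31 + 0.1488·79 + 0.1534·44 + 0.1021·59 + 0.1355·68 + 0.1437·6 = 75.7260
  x_1 = 0.0838·31 + 1.1295·15 + 0.1021·31 + 0.0979·79 + 0.1235·44 + 0.1081·59 + 0.0933·68 + 0.1329·6 = 49.3873
  x_2 = 0.1394·31 + 0.0604·15 + 1.0637·31 + 0.1331·79 + 0.0449·44 + 0.0698·59 + 0.0862·68 + 0.0511·6 = 60.9842
  x_3 = 0.1394·31 + 0.0813·15 + 0.1487·31 + 1.0647·79 + 0.0812·44 + 0.1420·59 + 0.1029·68 + 0.0505·6 = 113.5113
  x_4 = 0.1130·31 + 0.0797·15 + 0.0994·31 + 0.0442·79 + 1.0852·44 + 0.0573·59 + 0.0855·68 + 0.1348·6 = 69.0334
  x_5 = 0.1065·31 + 0.1357·15 + 0.1246·31 + 0.0700·79 + 0.0998·44 + 1.0807·59 + 0.0801·68 + 0.0713·6 = 88.7561
  x_6 = 0.0550·31 + 0.1466·15 + 0.1151·31 + 0.0764·79 + 0.0576·44 + 0.1422·59 + 1.0873·68 + 0.0755·6 = 98.8207
  x_7 = 0.1117·31 + 0.0542·15 + 0.0726·31 + 0.0385·79 + 0.0692·44 + 0.0868·59 + 0.0586·68 + 1.0390·6 = 27.9511
Δx_0 = L[0,6] · Δd_6 = 0.1355 · 2 = 0.2710

0.2710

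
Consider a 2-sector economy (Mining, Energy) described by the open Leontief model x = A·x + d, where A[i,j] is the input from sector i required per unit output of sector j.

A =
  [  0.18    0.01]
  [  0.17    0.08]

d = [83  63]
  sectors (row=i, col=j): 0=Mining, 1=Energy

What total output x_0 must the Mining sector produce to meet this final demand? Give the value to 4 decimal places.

102.2851

Form M = I − A:
  [  0.82   -0.01]
  [ -0.17    0.92]
Leontief inverse L = M⁻¹:
  [  1.2223    0.0133]
  [  0.2259    1.0894]
Total output x = L · d:
  x_0 = 1.2223·83 + 0.0133·63 = 102.2851
  x_1 = 0.2259·83 + 1.0894·63 = 87.3788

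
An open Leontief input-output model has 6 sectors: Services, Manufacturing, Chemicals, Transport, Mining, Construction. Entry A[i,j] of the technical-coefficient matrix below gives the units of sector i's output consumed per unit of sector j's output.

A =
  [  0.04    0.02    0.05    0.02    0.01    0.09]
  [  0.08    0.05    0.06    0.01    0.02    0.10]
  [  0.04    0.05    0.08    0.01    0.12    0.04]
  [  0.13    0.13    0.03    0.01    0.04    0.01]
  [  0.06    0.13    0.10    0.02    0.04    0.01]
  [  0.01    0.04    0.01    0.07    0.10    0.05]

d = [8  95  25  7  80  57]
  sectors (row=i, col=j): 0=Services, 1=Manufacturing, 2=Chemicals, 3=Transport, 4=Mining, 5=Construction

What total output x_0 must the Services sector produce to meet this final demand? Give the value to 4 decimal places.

22.7018

Form M = I − A:
  [  0.96   -0.02   -0.05   -0.02   -0.01   -0.09]
  [ -0.08    0.95   -0.06   -0.01   -0.02   -0.10]
  [ -0.04   -0.05    0.92   -0.01   -0.12   -0.04]
  [ -0.13   -0.13   -0.03    0.99   -0.04   -0.01]
  [ -0.06   -0.13   -0.10   -0.02    0.96   -0.01]
  [ -0.01   -0.04   -0.01   -0.07   -0.10    0.95]
Leontief inverse L = M⁻¹:
  [  1.0549    0.0388    0.0656    0.0306    0.0325    0.1075]
  [  0.1005    1.0743    0.0829    0.0237    0.0480    0.1268]
  [  0.0664    0.0860    1.1138    0.0210    0.1493    0.0640]
  [  0.1578    0.1560    0.0590    1.0199    0.0595    0.0452]
  [  0.0901    0.1609    0.1329    0.0294    1.0682    0.0426]
  [  0.0371    0.0750    0.0342    0.0798    0.1208    1.0676]
Total output x = L · d:
  x_0 = 1.0549·8 + 0.0388·95 + 0.0656·25 + 0.0306·7 + 0.0325·80 + 0.1075·57 = 22.7018
  x_1 = 0.1005·8 + 1.0743·95 + 0.0829·25 + 0.0237·7 + 0.0480·80 + 0.1268·57 = 116.1651
  x_2 = 0.0664·8 + 0.0860·95 + 1.1138·25 + 0.0210·7 + 0.1493·80 + 0.0640·57 = 52.2841
  x_3 = 0.1578·8 + 0.1560·95 + 0.0590·25 + 1.0199·7 + 0.0595·80 + 0.0452·57 = 32.0319
  x_4 = 0.0901·8 + 0.1609·95 + 0.1329·25 + 0.0294·7 + 1.0682·80 + 0.0426·57 = 107.4230
  x_5 = 0.0371·8 + 0.0750·95 + 0.0342·25 + 0.0798·7 + 0.1208·80 + 1.0676·57 = 79.3484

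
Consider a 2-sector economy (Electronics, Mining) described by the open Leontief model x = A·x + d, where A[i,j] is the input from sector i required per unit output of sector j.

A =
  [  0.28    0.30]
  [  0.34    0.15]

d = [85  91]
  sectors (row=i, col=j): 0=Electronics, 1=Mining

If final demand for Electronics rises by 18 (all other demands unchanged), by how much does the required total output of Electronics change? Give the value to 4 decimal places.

Form M = I − A:
  [  0.72   -0.30]
  [ -0.34    0.85]
Leontief inverse L = M⁻¹:
  [  1.6667    0.5882]
  [  0.6667    1.4118]
Total output x = L · d:
  x_0 = 1.6667·85 + 0.5882·91 = 195.1961
  x_1 = 0.6667·85 + 1.4118·91 = 185.1373
Δx_0 = L[0,0] · Δd_0 = 1.6667 · 18 = 30.0000

30.0000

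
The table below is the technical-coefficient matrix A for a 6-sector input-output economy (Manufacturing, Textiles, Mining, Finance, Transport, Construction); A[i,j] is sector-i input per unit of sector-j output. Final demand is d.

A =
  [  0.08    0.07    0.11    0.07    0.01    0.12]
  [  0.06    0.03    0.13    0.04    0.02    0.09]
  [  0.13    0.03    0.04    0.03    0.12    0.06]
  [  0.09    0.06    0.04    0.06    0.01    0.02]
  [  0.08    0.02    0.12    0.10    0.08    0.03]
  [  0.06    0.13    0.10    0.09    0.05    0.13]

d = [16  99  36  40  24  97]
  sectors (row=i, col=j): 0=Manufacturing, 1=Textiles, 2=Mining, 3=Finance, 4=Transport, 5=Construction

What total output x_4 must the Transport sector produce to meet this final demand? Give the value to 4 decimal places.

55.1252

Form M = I − A:
  [  0.92   -0.07   -0.11   -0.07   -0.01   -0.12]
  [ -0.06    0.97   -0.13   -0.04   -0.02   -0.09]
  [ -0.13   -0.03    0.96   -0.03   -0.12   -0.06]
  [ -0.09   -0.06   -0.04    0.94   -0.01   -0.02]
  [ -0.08   -0.02   -0.12   -0.10    0.92   -0.03]
  [ -0.06   -0.13   -0.10   -0.09   -0.05    0.87]
Leontief inverse L = M⁻¹:
  [  1.1485    0.1220    0.1789    0.1197    0.0500    0.1879]
  [  0.1180    1.0705    0.1839    0.0800    0.0572    0.1435]
  [  0.1903    0.0719    1.1082    0.0804    0.1554    0.1173]
  [  0.1301    0.0877    0.0819    1.0886    0.0290    0.0587]
  [  0.1460    0.0590    0.1791    0.1459    1.1191    0.0805]
  [  0.1406    0.1891    0.1860    0.1504    0.0972    1.2080]
Total output x = L · d:
  x_0 = 1.1485·16 + 0.1220·99 + 0.1789·36 + 0.1197·40 + 0.0500·24 + 0.1879·97 = 61.1096
  x_1 = 0.1180·16 + 1.0705·99 + 0.1839·36 + 0.0800·40 + 0.0572·24 + 0.1435·97 = 132.9818
  x_2 = 0.1903·16 + 0.0719·99 + 1.1082·36 + 0.0804·40 + 0.1554·24 + 0.1173·97 = 68.3851
  x_3 = 0.1301·16 + 0.0877·99 + 0.0819·36 + 1.0886·40 + 0.0290·24 + 0.0587·97 = 63.6482
  x_4 = 0.1460·16 + 0.0590·99 + 0.1791·36 + 0.1459·40 + 1.1191·24 + 0.0805·97 = 55.1252
  x_5 = 0.1406·16 + 0.1891·99 + 0.1860·36 + 0.1504·40 + 0.0972·24 + 1.2080·97 = 153.1923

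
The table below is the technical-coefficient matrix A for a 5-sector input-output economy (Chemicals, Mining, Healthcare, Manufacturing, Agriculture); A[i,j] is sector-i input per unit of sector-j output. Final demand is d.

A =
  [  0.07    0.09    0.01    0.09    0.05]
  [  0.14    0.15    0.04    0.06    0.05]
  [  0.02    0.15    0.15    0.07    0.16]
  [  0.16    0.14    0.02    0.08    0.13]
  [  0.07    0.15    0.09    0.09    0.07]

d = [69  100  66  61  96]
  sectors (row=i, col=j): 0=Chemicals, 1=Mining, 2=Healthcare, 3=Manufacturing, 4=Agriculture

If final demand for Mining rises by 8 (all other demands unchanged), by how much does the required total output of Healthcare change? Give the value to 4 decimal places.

Form M = I − A:
  [  0.93   -0.09   -0.01   -0.09   -0.05]
  [ -0.14    0.85   -0.04   -0.06   -0.05]
  [ -0.02   -0.15    0.85   -0.07   -0.16]
  [ -0.16   -0.14   -0.02    0.92   -0.13]
  [ -0.07   -0.15   -0.09   -0.09    0.93]
Leontief inverse L = M⁻¹:
  [  1.1307    0.1643    0.0341    0.1331    0.0941]
  [  0.2188    1.2519    0.0758    0.1195    0.1088]
  [  0.1156    0.2970    1.2221    0.1484    0.2532]
  [  0.2545    0.2635    0.0637    1.1535    0.2000]
  [  0.1562    0.2685    0.1392    0.1553    1.1438]
Total output x = L · d:
  x_0 = 1.1307·69 + 0.1643·100 + 0.0341·66 + 0.1331·61 + 0.0941·96 = 113.8554
  x_1 = 0.2188·69 + 1.2519·100 + 0.0758·66 + 0.1195·61 + 0.1088·96 = 163.0275
  x_2 = 0.1156·69 + 0.2970·100 + 1.2221·66 + 0.1484·61 + 0.2532·96 = 151.6990
  x_3 = 0.2545·69 + 0.2635·100 + 0.0637·66 + 1.1535·61 + 0.2000·96 = 137.6816
  x_4 = 0.1562·69 + 0.2685·100 + 0.1392·66 + 0.1553·61 + 1.1438·96 = 166.0949
Δx_2 = L[2,1] · Δd_1 = 0.2970 · 8 = 2.3763

2.3763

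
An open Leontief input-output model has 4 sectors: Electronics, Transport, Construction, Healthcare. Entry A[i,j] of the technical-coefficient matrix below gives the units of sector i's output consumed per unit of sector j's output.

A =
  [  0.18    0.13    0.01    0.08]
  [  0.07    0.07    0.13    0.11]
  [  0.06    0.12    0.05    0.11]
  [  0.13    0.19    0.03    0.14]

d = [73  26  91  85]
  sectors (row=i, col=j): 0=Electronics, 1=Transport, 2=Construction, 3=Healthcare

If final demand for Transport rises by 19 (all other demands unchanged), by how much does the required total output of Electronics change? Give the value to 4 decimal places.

4.0628

Form M = I − A:
  [  0.82   -0.13   -0.01   -0.08]
  [ -0.07    0.93   -0.13   -0.11]
  [ -0.06   -0.12    0.95   -0.11]
  [ -0.13   -0.19   -0.03    0.86]
Leontief inverse L = M⁻¹:
  [  1.2652    0.2138    0.0474    0.1511]
  [  0.1393    1.1531    0.1650    0.1816]
  [  0.1237    0.1932    1.0859    0.1751]
  [  0.2263    0.2938    0.0815    1.2319]
Total output x = L · d:
  x_0 = 1.2652·73 + 0.2138·26 + 0.0474·91 + 0.1511·85 = 115.0705
  x_1 = 0.1393·73 + 1.1531·26 + 0.1650·91 + 0.1816·85 = 70.5961
  x_2 = 0.1237·73 + 0.1932·26 + 1.0859·91 + 0.1751·85 = 127.7549
  x_3 = 0.2263·73 + 0.2938·26 + 0.0815·91 + 1.2319·85 = 136.2850
Δx_0 = L[0,1] · Δd_1 = 0.2138 · 19 = 4.0628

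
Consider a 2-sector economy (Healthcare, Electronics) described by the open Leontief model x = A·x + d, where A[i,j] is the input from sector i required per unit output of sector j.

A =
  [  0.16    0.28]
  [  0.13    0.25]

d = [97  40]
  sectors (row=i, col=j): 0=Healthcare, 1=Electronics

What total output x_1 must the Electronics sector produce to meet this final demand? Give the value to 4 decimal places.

Form M = I − A:
  [  0.84   -0.28]
  [ -0.13    0.75]
Leontief inverse L = M⁻¹:
  [  1.2635    0.4717]
  [  0.2190    1.4151]
Total output x = L · d:
  x_0 = 1.2635·97 + 0.4717·40 = 141.4252
  x_1 = 0.2190·97 + 1.4151·40 = 77.8470

77.8470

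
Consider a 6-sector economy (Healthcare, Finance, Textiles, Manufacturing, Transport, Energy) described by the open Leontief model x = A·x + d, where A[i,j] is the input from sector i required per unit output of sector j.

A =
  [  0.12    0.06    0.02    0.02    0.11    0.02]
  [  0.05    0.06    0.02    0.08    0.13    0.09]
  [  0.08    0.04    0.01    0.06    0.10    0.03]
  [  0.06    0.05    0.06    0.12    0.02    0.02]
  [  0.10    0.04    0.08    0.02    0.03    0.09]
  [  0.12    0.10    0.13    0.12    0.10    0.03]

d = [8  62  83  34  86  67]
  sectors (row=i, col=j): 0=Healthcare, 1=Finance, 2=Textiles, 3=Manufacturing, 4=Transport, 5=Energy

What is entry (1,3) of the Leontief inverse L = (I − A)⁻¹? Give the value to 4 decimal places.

L[1,3] = 0.1285

Form M = I − A:
  [  0.88   -0.06   -0.02   -0.02   -0.11   -0.02]
  [ -0.05    0.94   -0.02   -0.08   -0.13   -0.09]
  [ -0.08   -0.04    0.99   -0.06   -0.10   -0.03]
  [ -0.06   -0.05   -0.06    0.88   -0.02   -0.02]
  [ -0.10   -0.04   -0.08   -0.02    0.97   -0.09]
  [ -0.12   -0.10   -0.13   -0.12   -0.10    0.97]
Leontief inverse L = M⁻¹:
  [  1.1738    0.0915    0.0477    0.0486    0.1564    0.0497]
  [  0.1152    1.1019    0.0637    0.1285    0.1830    0.1262]
  [  0.1278    0.0690    1.0381    0.0907    0.1384    0.0559]
  [  0.1035    0.0787    0.0841    1.1586    0.0591    0.0414]
  [  0.1573    0.0763    0.1110    0.0584    1.0835    0.1155]
  [  0.2032    0.1518    0.1734    0.1808    0.1758    1.0746]
Total output x = L · d:
  x_0 = 1.1738·8 + 0.0915·62 + 0.0477·83 + 0.0486·34 + 0.1564·86 + 0.0497·67 = 37.4477
  x_1 = 0.1152·8 + 1.1019·62 + 0.0637·83 + 0.1285·34 + 0.1830·86 + 0.1262·67 = 103.0935
  x_2 = 0.1278·8 + 0.0690·62 + 1.0381·83 + 0.0907·34 + 0.1384·86 + 0.0559·67 = 110.1895
  x_3 = 0.1035·8 + 0.0787·62 + 0.0841·83 + 1.1586·34 + 0.0591·86 + 0.0414·67 = 59.9420
  x_4 = 0.1573·8 + 0.0763·62 + 0.1110·83 + 0.0584·34 + 1.0835·86 + 0.1155·67 = 118.1081
  x_5 = 0.2032·8 + 0.1518·62 + 0.1734·83 + 0.1808·34 + 0.1758·86 + 1.0746·67 = 118.6923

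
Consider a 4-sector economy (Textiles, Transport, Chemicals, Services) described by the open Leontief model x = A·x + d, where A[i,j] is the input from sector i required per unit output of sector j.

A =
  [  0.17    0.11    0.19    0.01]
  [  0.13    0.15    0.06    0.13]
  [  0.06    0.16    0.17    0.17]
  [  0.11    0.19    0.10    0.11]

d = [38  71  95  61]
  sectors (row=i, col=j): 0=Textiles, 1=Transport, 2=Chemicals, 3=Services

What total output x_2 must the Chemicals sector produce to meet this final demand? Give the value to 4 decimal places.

Form M = I − A:
  [  0.83   -0.11   -0.19   -0.01]
  [ -0.13    0.85   -0.06   -0.13]
  [ -0.06   -0.16    0.83   -0.17]
  [ -0.11   -0.19   -0.10    0.89]
Leontief inverse L = M⁻¹:
  [  1.2830    0.2527    0.3256    0.1135]
  [  0.2449    1.2917    0.1766    0.2252]
  [  0.1875    0.3379    1.3085    0.3014]
  [  0.2319    0.3450    0.2250    1.2196]
Total output x = L · d:
  x_0 = 1.2830·38 + 0.2527·71 + 0.3256·95 + 0.1135·61 = 104.5570
  x_1 = 0.2449·38 + 1.2917·71 + 0.1766·95 + 0.2252·61 = 131.5294
  x_2 = 0.1875·38 + 0.3379·71 + 1.3085·95 + 0.3014·61 = 173.8073
  x_3 = 0.2319·38 + 0.3450·71 + 0.2250·95 + 1.2196·61 = 129.0703

173.8073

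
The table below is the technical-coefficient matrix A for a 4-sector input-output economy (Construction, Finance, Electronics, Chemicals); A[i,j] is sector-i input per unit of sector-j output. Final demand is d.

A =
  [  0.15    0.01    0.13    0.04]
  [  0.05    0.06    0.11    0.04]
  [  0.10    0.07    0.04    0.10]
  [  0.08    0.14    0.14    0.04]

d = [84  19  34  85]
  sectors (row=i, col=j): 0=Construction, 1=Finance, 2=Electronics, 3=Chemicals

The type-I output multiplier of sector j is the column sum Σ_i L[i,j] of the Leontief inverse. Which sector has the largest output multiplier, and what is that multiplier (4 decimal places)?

Electronics (1.6095)

Form M = I − A:
  [  0.85   -0.01   -0.13   -0.04]
  [ -0.05    0.94   -0.11   -0.04]
  [ -0.10   -0.07    0.96   -0.10]
  [ -0.08   -0.14   -0.14    0.96]
Leontief inverse L = M⁻¹:
  [  1.2062    0.0365    0.1778    0.0703]
  [  0.0870    1.0851    0.1454    0.0640]
  [  0.1460    0.1013    1.0911    0.1240]
  [  0.1345    0.1761    0.1951    1.0749]
Total output x = L · d:
  x_0 = 1.2062·84 + 0.0365·19 + 0.1778·34 + 0.0703·85 = 114.0303
  x_1 = 0.0870·84 + 1.0851·19 + 0.1454·34 + 0.0640·85 = 38.3061
  x_2 = 0.1460·84 + 0.1013·19 + 1.0911·34 + 0.1240·85 = 61.8220
  x_3 = 0.1345·84 + 0.1761·19 + 0.1951·34 + 1.0749·85 = 112.6462
Output multipliers (column sums of L):
  Construction: 1.5736
  Finance: 1.3990
  Electronics: 1.6095
  Chemicals: 1.3332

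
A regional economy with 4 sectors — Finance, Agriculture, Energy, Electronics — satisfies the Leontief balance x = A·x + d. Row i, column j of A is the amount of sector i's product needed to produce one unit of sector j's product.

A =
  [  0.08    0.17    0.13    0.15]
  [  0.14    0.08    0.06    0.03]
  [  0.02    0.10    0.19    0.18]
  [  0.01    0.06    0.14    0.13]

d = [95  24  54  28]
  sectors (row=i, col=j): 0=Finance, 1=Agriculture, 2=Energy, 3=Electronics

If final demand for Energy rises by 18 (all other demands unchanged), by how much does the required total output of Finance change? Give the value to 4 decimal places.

4.4040

Form M = I − A:
  [  0.92   -0.17   -0.13   -0.15]
  [ -0.14    0.92   -0.06   -0.03]
  [ -0.02   -0.10    0.81   -0.18]
  [ -0.01   -0.06   -0.14    0.87]
Leontief inverse L = M⁻¹:
  [  1.1335    0.2527    0.2447    0.2548]
  [  0.1774    1.1401    0.1296    0.0967]
  [  0.0576    0.1712    1.3059    0.2860]
  [  0.0345    0.1091    0.2219    1.2050]
Total output x = L · d:
  x_0 = 1.1335·95 + 0.2527·24 + 0.2447·54 + 0.2548·28 = 134.0910
  x_1 = 0.1774·95 + 1.1401·24 + 0.1296·54 + 0.0967·28 = 53.9215
  x_2 = 0.0576·95 + 0.1712·24 + 1.3059·54 + 0.2860·28 = 88.1061
  x_3 = 0.0345·95 + 0.1091·24 + 0.2219·54 + 1.2050·28 = 51.6219
Δx_0 = L[0,2] · Δd_2 = 0.2447 · 18 = 4.4040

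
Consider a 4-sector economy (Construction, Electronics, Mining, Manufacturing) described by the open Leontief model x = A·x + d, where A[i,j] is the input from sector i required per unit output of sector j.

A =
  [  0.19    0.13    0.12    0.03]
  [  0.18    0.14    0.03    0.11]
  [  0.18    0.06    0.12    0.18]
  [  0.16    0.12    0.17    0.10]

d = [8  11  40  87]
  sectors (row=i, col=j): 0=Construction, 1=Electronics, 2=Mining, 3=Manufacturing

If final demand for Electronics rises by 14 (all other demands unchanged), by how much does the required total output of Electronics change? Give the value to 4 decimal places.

17.4984

Form M = I − A:
  [  0.81   -0.13   -0.12   -0.03]
  [ -0.18    0.86   -0.03   -0.11]
  [ -0.18   -0.06    0.88   -0.18]
  [ -0.16   -0.12   -0.17    0.90]
Leontief inverse L = M⁻¹:
  [  1.3584    0.2368    0.2160    0.1174]
  [  0.3432    1.2499    0.1260    0.1894]
  [  0.3745    0.1834    1.2487    0.2846]
  [  0.3580    0.2434    0.2911    1.2110]
Total output x = L · d:
  x_0 = 1.3584·8 + 0.2368·11 + 0.2160·40 + 0.1174·87 = 32.3266
  x_1 = 0.3432·8 + 1.2499·11 + 0.1260·40 + 0.1894·87 = 38.0116
  x_2 = 0.3745·8 + 0.1834·11 + 1.2487·40 + 0.2846·87 = 79.7237
  x_3 = 0.3580·8 + 0.2434·11 + 0.2911·40 + 1.2110·87 = 122.5408
Δx_1 = L[1,1] · Δd_1 = 1.2499 · 14 = 17.4984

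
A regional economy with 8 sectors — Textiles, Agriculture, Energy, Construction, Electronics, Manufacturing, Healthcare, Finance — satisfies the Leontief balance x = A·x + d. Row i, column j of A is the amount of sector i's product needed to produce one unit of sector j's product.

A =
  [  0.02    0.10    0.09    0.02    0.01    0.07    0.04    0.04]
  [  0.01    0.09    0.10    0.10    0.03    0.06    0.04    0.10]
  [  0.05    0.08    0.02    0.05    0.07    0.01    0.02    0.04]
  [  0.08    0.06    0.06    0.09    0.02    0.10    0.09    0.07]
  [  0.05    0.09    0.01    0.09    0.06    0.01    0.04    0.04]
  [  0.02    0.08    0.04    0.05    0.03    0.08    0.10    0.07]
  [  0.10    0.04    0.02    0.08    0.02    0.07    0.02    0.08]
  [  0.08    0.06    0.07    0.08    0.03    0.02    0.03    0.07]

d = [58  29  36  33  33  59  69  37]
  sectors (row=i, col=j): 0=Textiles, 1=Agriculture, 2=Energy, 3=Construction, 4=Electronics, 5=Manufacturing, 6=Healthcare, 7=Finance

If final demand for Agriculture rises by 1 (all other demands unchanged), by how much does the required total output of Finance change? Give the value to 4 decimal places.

Form M = I − A:
  [  0.98   -0.10   -0.09   -0.02   -0.01   -0.07   -0.04   -0.04]
  [ -0.01    0.91   -0.10   -0.10   -0.03   -0.06   -0.04   -0.10]
  [ -0.05   -0.08    0.98   -0.05   -0.07   -0.01   -0.02   -0.04]
  [ -0.08   -0.06   -0.06    0.91   -0.02   -0.10   -0.09   -0.07]
  [ -0.05   -0.09   -0.01   -0.09    0.94   -0.01   -0.04   -0.04]
  [ -0.02   -0.08   -0.04   -0.05   -0.03    0.92   -0.10   -0.07]
  [ -0.10   -0.04   -0.02   -0.08   -0.02   -0.07    0.98   -0.08]
  [ -0.08   -0.06   -0.07   -0.08   -0.03   -0.02   -0.03    0.93]
Leontief inverse L = M⁻¹:
  [  1.0531    0.1537    0.1293    0.0707    0.0351    0.1071    0.0735    0.0886]
  [  0.0618    1.1615    0.1536    0.1722    0.0636    0.1118    0.0880    0.1658]
  [  0.0803    0.1284    1.0563    0.0968    0.0907    0.0430    0.0495    0.0814]
  [  0.1342    0.1365    0.1174    1.1621    0.0519    0.1612    0.1430    0.1396]
  [  0.0874    0.1447    0.0528    0.1452    1.0825    0.0519    0.0761    0.0895]
  [  0.0662    0.1421    0.0864    0.1134    0.0573    1.1288    0.1422    0.1300]
  [  0.1389    0.0998    0.0673    0.1332    0.0430    0.1164    1.0614    0.1315]
  [  0.1209    0.1205    0.1164    0.1359    0.0559    0.0632    0.0678    1.1217]
Total output x = L · d:
  x_0 = 1.0531·58 + 0.1537·29 + 0.1293·36 + 0.0707·33 + 0.0351·33 + 0.1071·59 + 0.0735·69 + 0.0886·37 = 88.3480
  x_1 = 0.0618·58 + 1.1615·29 + 0.1536·36 + 0.1722·33 + 0.0636·33 + 0.1118·59 + 0.0880·69 + 0.1658·37 = 69.3753
  x_2 = 0.0803·58 + 0.1284·29 + 1.0563·36 + 0.0968·33 + 0.0907·33 + 0.0430·59 + 0.0495·69 + 0.0814·37 = 61.5589
  x_3 = 0.1342·58 + 0.1365·29 + 0.1174·36 + 1.1621·33 + 0.0519·33 + 0.1612·59 + 0.1430·69 + 0.1396·37 = 80.5744
  x_4 = 0.0874·58 + 0.1447·29 + 0.0528·36 + 0.1452·33 + 1.0825·33 + 0.0519·59 + 0.0761·69 + 0.0895·37 = 63.3103
  x_5 = 0.0662·58 + 0.1421·29 + 0.0864·36 + 0.1134·33 + 0.0573·33 + 1.1288·59 + 0.1422·69 + 0.1300·37 = 97.9231
  x_6 = 0.1389·58 + 0.0998·29 + 0.0673·36 + 0.1332·33 + 0.0430·33 + 0.1164·59 + 1.0614·69 + 0.1315·37 = 104.1658
  x_7 = 0.1209·58 + 0.1205·29 + 0.1164·36 + 0.1359·33 + 0.0559·33 + 0.0632·59 + 0.0678·69 + 1.1217·37 = 70.9335
Δx_7 = L[7,1] · Δd_1 = 0.1205 · 1 = 0.1205

0.1205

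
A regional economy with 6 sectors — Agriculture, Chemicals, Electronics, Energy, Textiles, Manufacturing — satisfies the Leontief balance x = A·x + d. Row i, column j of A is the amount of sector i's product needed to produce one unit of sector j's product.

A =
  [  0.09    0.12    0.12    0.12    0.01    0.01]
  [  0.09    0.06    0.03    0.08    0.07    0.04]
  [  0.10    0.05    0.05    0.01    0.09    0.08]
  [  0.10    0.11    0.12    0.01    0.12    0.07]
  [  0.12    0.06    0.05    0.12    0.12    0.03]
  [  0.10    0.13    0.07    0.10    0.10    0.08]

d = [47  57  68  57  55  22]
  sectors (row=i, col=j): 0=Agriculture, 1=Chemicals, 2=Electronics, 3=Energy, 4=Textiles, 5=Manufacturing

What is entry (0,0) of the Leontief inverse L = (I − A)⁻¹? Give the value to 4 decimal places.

Form M = I − A:
  [  0.91   -0.12   -0.12   -0.12   -0.01   -0.01]
  [ -0.09    0.94   -0.03   -0.08   -0.07   -0.04]
  [ -0.10   -0.05    0.95   -0.01   -0.09   -0.08]
  [ -0.10   -0.11   -0.12    0.99   -0.12   -0.07]
  [ -0.12   -0.06   -0.05   -0.12    0.88   -0.03]
  [ -0.10   -0.13   -0.07   -0.10   -0.10    0.92]
Leontief inverse L = M⁻¹:
  [  1.1733    0.1922    0.1843    0.1743    0.0773    0.0529]
  [  0.1595    1.1223    0.0844    0.1335    0.1261    0.0721]
  [  0.1718    0.1138    1.1028    0.0703    0.1462    0.1128]
  [  0.1978    0.1911    0.1873    1.0871    0.1980    0.1159]
  [  0.2147    0.1429    0.1242    0.1913    1.1972    0.0729]
  [  0.2080    0.2244    0.1497    0.1821    0.1890    1.1320]
Total output x = L · d:
  x_0 = 1.1733·47 + 0.1922·57 + 0.1843·68 + 0.1743·57 + 0.0773·55 + 0.0529·22 = 93.9834
  x_1 = 0.1595·47 + 1.1223·57 + 0.0844·68 + 0.1335·57 + 0.1261·55 + 0.0721·22 = 93.3379
  x_2 = 0.1718·47 + 0.1138·57 + 1.1028·68 + 0.0703·57 + 0.1462·55 + 0.1128·22 = 104.0806
  x_3 = 0.1978·47 + 0.1911·57 + 0.1873·68 + 1.0871·57 + 0.1980·55 + 0.1159·22 = 108.3334
  x_4 = 0.2147·47 + 0.1429·57 + 0.1242·68 + 0.1913·57 + 1.1972·55 + 0.0729·22 = 105.0400
  x_5 = 0.2080·47 + 0.2244·57 + 0.1497·68 + 0.1821·57 + 0.1890·55 + 1.1320·22 = 78.4296

L[0,0] = 1.1733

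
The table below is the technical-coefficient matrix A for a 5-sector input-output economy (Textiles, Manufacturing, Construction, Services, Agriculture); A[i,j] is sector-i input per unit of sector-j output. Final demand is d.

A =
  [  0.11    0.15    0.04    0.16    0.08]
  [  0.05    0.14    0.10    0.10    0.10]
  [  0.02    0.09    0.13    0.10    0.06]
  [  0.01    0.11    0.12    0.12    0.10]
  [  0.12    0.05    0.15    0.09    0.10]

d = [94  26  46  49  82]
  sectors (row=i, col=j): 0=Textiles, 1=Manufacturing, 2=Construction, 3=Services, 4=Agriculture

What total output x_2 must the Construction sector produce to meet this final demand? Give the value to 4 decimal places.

Form M = I − A:
  [  0.89   -0.15   -0.04   -0.16   -0.08]
  [ -0.05    0.86   -0.10   -0.10   -0.10]
  [ -0.02   -0.09    0.87   -0.10   -0.06]
  [ -0.01   -0.11   -0.12    0.88   -0.10]
  [ -0.12   -0.05   -0.15   -0.09    0.90]
Leontief inverse L = M⁻¹:
  [  1.1686    0.2655    0.1526    0.2778    0.1744]
  [  0.1011    1.2384    0.2062    0.2012    0.1827]
  [  0.0556    0.1674    1.2176    0.1803    0.1247]
  [  0.0535    0.1979    0.2228    1.2119    0.1763]
  [  0.1760    0.1519    0.2570    0.1995    1.1829]
Total output x = L · d:
  x_0 = 1.1686·94 + 0.2655·26 + 0.1526·46 + 0.2778·49 + 0.1744·82 = 151.6847
  x_1 = 0.1011·94 + 1.2384·26 + 0.2062·46 + 0.2012·49 + 0.1827·82 = 76.0288
  x_2 = 0.0556·94 + 0.1674·26 + 1.2176·46 + 0.1803·49 + 0.1247·82 = 84.6527
  x_3 = 0.0535·94 + 0.1979·26 + 0.2228·46 + 1.2119·49 + 0.1763·82 = 94.2588
  x_4 = 0.1760·94 + 0.1519·26 + 0.2570·46 + 0.1995·49 + 1.1829·82 = 139.0942

84.6527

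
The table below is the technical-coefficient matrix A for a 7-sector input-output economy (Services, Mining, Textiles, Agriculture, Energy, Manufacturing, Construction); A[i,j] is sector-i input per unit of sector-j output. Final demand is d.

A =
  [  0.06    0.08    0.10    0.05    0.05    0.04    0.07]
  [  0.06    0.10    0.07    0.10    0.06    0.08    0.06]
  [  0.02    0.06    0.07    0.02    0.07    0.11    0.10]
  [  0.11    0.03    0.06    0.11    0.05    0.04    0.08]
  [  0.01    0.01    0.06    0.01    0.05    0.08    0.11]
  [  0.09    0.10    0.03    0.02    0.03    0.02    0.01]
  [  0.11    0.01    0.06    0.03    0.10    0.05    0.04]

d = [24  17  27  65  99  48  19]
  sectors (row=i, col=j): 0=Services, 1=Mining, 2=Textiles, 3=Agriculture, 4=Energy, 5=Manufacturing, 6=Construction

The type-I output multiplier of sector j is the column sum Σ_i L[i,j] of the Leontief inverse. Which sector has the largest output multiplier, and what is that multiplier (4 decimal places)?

Form M = I − A:
  [  0.94   -0.08   -0.10   -0.05   -0.05   -0.04   -0.07]
  [ -0.06    0.90   -0.07   -0.10   -0.06   -0.08   -0.06]
  [ -0.02   -0.06    0.93   -0.02   -0.07   -0.11   -0.10]
  [ -0.11   -0.03   -0.06    0.89   -0.05   -0.04   -0.08]
  [ -0.01   -0.01   -0.06   -0.01    0.95   -0.08   -0.11]
  [ -0.09   -0.10   -0.03   -0.02   -0.03    0.98   -0.01]
  [ -0.11   -0.01   -0.06   -0.03   -0.10   -0.05    0.96]
Leontief inverse L = M⁻¹:
  [  1.1093    0.1241    0.1514    0.0870    0.0978    0.0903    0.1238]
  [  0.1219    1.1531    0.1289    0.1477    0.1135    0.1351    0.1211]
  [  0.0694    0.1024    1.1156    0.0502    0.1153    0.1554    0.1467]
  [  0.1675    0.0734    0.1160    1.1516    0.0998    0.0880    0.1372]
  [  0.0467    0.0374    0.0925    0.0284    1.0844    0.1123    0.1432]
  [  0.1228    0.1353    0.0675    0.0495    0.0607    1.0534    0.0465]
  [  0.1492    0.0459    0.1052    0.0562    0.1388    0.0908    1.0879]
Total output x = L · d:
  x_0 = 1.1093·24 + 0.1241·17 + 0.1514·27 + 0.0870·65 + 0.0978·99 + 0.0903·48 + 0.1238·19 = 54.8470
  x_1 = 0.1219·24 + 1.1531·17 + 0.1289·27 + 0.1477·65 + 0.1135·99 + 0.1351·48 + 0.1211·19 = 55.6338
  x_2 = 0.0694·24 + 0.1024·17 + 1.1156·27 + 0.0502·65 + 0.1153·99 + 0.1554·48 + 0.1467·19 = 58.4507
  x_3 = 0.1675·24 + 0.0734·17 + 0.1160·27 + 1.1516·65 + 0.0998·99 + 0.0880·48 + 0.1372·19 = 99.9637
  x_4 = 0.0467·24 + 0.0374·17 + 0.0925·27 + 0.0284·65 + 1.0844·99 + 0.1123·48 + 0.1432·19 = 121.5687
  x_5 = 0.1228·24 + 0.1353·17 + 0.0675·27 + 0.0495·65 + 0.0607·99 + 1.0534·48 + 0.0465·19 = 67.7507
  x_6 = 0.1492·24 + 0.0459·17 + 0.1052·27 + 0.0562·65 + 0.1388·99 + 0.0908·48 + 1.0879·19 = 49.6249
Output multipliers (column sums of L):
  Services: 1.7869
  Mining: 1.6715
  Textiles: 1.7771
  Agriculture: 1.5706
  Energy: 1.7105
  Manufacturing: 1.7252
  Construction: 1.8064

Construction (1.8064)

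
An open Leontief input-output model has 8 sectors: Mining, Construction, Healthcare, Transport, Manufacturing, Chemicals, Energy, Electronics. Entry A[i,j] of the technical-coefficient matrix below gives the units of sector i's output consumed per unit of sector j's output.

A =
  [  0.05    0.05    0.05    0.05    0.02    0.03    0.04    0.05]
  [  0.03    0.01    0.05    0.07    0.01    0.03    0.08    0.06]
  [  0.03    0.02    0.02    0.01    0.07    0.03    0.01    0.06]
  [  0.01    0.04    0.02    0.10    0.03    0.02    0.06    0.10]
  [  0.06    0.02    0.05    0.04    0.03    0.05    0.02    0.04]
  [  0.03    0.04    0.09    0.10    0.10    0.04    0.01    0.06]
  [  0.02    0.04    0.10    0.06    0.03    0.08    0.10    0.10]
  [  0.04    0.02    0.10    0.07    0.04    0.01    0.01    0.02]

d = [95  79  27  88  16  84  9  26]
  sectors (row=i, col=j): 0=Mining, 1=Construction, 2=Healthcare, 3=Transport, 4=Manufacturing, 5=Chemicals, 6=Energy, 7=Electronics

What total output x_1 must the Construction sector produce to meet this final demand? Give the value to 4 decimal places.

Form M = I − A:
  [  0.95   -0.05   -0.05   -0.05   -0.02   -0.03   -0.04   -0.05]
  [ -0.03    0.99   -0.05   -0.07   -0.01   -0.03   -0.08   -0.06]
  [ -0.03   -0.02    0.98   -0.01   -0.07   -0.03   -0.01   -0.06]
  [ -0.01   -0.04   -0.02    0.90   -0.03   -0.02   -0.06   -0.10]
  [ -0.06   -0.02   -0.05   -0.04    0.97   -0.05   -0.02   -0.04]
  [ -0.03   -0.04   -0.09   -0.10   -0.10    0.96   -0.01   -0.06]
  [ -0.02   -0.04   -0.10   -0.06   -0.03   -0.08    0.90   -0.10]
  [ -0.04   -0.02   -0.10   -0.07   -0.04   -0.01   -0.01    0.98]
Leontief inverse L = M⁻¹:
  [  1.0671    0.0658    0.0808    0.0830    0.0413    0.0478    0.0621    0.0828]
  [  0.0461    1.0271    0.0835    0.1047    0.0331    0.0497    0.1036    0.0960]
  [  0.0449    0.0306    1.0436    0.0327    0.0859    0.0428    0.0218    0.0797]
  [  0.0279    0.0576    0.0569    1.1410    0.0530    0.0396    0.0862    0.1382]
  [  0.0764    0.0350    0.0776    0.0697    1.0514    0.0659    0.0369    0.0686]
  [  0.0543    0.0601    0.1270    0.1433    0.1302    1.0629    0.0346    0.1028]
  [  0.0461    0.0646    0.1526    0.1119    0.0687    0.1101    1.1325    0.1522]
  [  0.0552    0.0336    0.1216    0.0958    0.0599    0.0248    0.0264    1.0492]
Total output x = L · d:
  x_0 = 1.0671·95 + 0.0658·79 + 0.0808·27 + 0.0830·88 + 0.0413·16 + 0.0478·84 + 0.0621·9 + 0.0828·26 = 123.4521
  x_1 = 0.0461·95 + 1.0271·79 + 0.0835·27 + 0.1047·88 + 0.0331·16 + 0.0497·84 + 0.1036·9 + 0.0960·26 = 105.1243
  x_2 = 0.0449·95 + 0.0306·79 + 1.0436·27 + 0.0327·88 + 0.0859·16 + 0.0428·84 + 0.0218·9 + 0.0797·26 = 44.9721
  x_3 = 0.0279·95 + 0.0576·79 + 0.0569·27 + 1.1410·88 + 0.0530·16 + 0.0396·84 + 0.0862·9 + 0.1382·26 = 117.6899
  x_4 = 0.0764·95 + 0.0350·79 + 0.0776·27 + 0.0697·88 + 1.0514·16 + 0.0659·84 + 0.0369·9 + 0.0686·26 = 42.7285
  x_5 = 0.0543·95 + 0.0601·79 + 0.1270·27 + 0.1433·88 + 0.1302·16 + 1.0629·84 + 0.0346·9 + 0.1028·26 = 120.2996
  x_6 = 0.0461·95 + 0.0646·79 + 0.1526·27 + 0.1119·88 + 0.0687·16 + 0.1101·84 + 1.1325·9 + 0.1522·26 = 47.9506
  x_7 = 0.0552·95 + 0.0336·79 + 0.1216·27 + 0.0958·88 + 0.0599·16 + 0.0248·84 + 0.0264·9 + 1.0492·26 = 50.1711

105.1243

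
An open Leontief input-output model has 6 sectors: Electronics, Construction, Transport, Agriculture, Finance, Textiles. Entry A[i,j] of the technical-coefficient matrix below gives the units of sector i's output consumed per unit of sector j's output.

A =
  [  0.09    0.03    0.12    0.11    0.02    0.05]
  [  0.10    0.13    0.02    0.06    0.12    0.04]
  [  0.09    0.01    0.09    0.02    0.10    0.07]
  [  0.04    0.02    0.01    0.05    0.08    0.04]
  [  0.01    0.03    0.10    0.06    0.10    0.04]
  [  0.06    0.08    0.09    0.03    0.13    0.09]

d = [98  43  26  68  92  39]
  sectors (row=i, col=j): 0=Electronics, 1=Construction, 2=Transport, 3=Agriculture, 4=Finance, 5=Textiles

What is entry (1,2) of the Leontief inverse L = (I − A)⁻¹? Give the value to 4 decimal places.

L[1,2] = 0.0749

Form M = I − A:
  [  0.91   -0.03   -0.12   -0.11   -0.02   -0.05]
  [ -0.10    0.87   -0.02   -0.06   -0.12   -0.04]
  [ -0.09   -0.01    0.91   -0.02   -0.10   -0.07]
  [ -0.04   -0.02   -0.01    0.95   -0.08   -0.04]
  [ -0.01   -0.03   -0.10   -0.06    0.90   -0.04]
  [ -0.06   -0.08   -0.09   -0.03   -0.13    0.91]
Leontief inverse L = M⁻¹:
  [  1.1348    0.0552    0.1696    0.1461    0.0771    0.0876]
  [  0.1481    1.1716    0.0749    0.1071    0.1887    0.0784]
  [  0.1280    0.0339    1.1446    0.0542    0.1546    0.1057]
  [  0.0602    0.0366    0.0391    1.0719    0.1145    0.0601]
  [  0.0406    0.0511    0.1409    0.0859    1.1522    0.0697]
  [  0.1083    0.1185    0.1524    0.0720    0.2053    1.1340]
Total output x = L · d:
  x_0 = 1.1348·98 + 0.0552·43 + 0.1696·26 + 0.1461·68 + 0.0771·92 + 0.0876·39 = 138.4300
  x_1 = 0.1481·98 + 1.1716·43 + 0.0749·26 + 0.1071·68 + 0.1887·92 + 0.0784·39 = 94.5400
  x_2 = 0.1280·98 + 0.0339·43 + 1.1446·26 + 0.0542·68 + 0.1546·92 + 0.1057·39 = 65.7881
  x_3 = 0.0602·98 + 0.0366·43 + 0.0391·26 + 1.0719·68 + 0.1145·92 + 0.0601·39 = 94.2582
  x_4 = 0.0406·98 + 0.0511·43 + 0.1409·26 + 0.0859·68 + 1.1522·92 + 0.0697·39 = 124.4023
  x_5 = 0.1083·98 + 0.1185·43 + 0.1524·26 + 0.0720·68 + 0.2053·92 + 1.1340·39 = 87.6813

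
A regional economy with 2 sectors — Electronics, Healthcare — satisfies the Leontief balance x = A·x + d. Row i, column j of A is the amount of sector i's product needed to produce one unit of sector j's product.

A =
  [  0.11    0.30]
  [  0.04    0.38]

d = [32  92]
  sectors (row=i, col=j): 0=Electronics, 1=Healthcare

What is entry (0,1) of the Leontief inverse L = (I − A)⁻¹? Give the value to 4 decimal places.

Form M = I − A:
  [  0.89   -0.30]
  [ -0.04    0.62]
Leontief inverse L = M⁻¹:
  [  1.1486    0.5558]
  [  0.0741    1.6488]
Total output x = L · d:
  x_0 = 1.1486·32 + 0.5558·92 = 87.8844
  x_1 = 0.0741·32 + 1.6488·92 = 154.0571

L[0,1] = 0.5558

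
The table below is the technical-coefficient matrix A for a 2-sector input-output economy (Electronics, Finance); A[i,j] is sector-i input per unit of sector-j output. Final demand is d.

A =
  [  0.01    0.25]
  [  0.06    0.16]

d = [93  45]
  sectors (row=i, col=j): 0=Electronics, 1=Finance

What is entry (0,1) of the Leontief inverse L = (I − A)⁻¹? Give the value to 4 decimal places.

Form M = I − A:
  [  0.99   -0.25]
  [ -0.06    0.84]
Leontief inverse L = M⁻¹:
  [  1.0287    0.3061]
  [  0.0735    1.2123]
Total output x = L · d:
  x_0 = 1.0287·93 + 0.3061·45 = 109.4416
  x_1 = 0.0735·93 + 1.2123·45 = 61.3887

L[0,1] = 0.3061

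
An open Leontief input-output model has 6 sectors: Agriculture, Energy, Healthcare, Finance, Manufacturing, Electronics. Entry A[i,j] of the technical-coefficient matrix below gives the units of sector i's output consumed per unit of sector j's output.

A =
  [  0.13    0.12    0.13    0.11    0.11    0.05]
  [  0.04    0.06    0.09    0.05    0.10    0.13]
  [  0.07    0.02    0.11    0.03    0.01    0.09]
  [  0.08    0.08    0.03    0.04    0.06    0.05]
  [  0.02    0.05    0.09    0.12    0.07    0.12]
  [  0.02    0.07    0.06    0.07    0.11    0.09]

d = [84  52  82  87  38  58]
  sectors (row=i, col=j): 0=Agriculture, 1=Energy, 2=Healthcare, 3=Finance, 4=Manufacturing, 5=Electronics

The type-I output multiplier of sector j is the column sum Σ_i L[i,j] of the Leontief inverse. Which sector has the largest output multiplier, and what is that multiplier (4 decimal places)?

Form M = I − A:
  [  0.87   -0.12   -0.13   -0.11   -0.11   -0.05]
  [ -0.04    0.94   -0.09   -0.05   -0.10   -0.13]
  [ -0.07   -0.02    0.89   -0.03   -0.01   -0.09]
  [ -0.08   -0.08   -0.03    0.96   -0.06   -0.05]
  [ -0.02   -0.05   -0.09   -0.12    0.93   -0.12]
  [ -0.02   -0.07   -0.06   -0.07   -0.11    0.91]
Leontief inverse L = M⁻¹:
  [  1.2028    0.1966    0.2322    0.1911    0.1964    0.1535]
  [  0.0822    1.1108    0.1583    0.1075    0.1622    0.2061]
  [  0.1068    0.0573    1.1620    0.0682    0.0522    0.1396]
  [  0.1173    0.1230    0.0846    1.0858    0.1107    0.1066]
  [  0.0630    0.1002    0.1522    0.1722    1.1289    0.1912]
  [  0.0564    0.1151    0.1188    0.1213    0.1652    1.1586]
Total output x = L · d:
  x_0 = 1.2028·84 + 0.1966·52 + 0.2322·82 + 0.1911·87 + 0.1964·38 + 0.1535·58 = 163.2884
  x_1 = 0.0822·84 + 1.1108·52 + 0.1583·82 + 0.1075·87 + 0.1622·38 + 0.2061·58 = 105.1139
  x_2 = 0.1068·84 + 0.0573·52 + 1.1620·82 + 0.0682·87 + 0.0522·38 + 0.1396·58 = 123.2564
  x_3 = 0.1173·84 + 0.1230·52 + 0.0846·82 + 1.0858·87 + 0.1107·38 + 0.1066·58 = 128.0337
  x_4 = 0.0630·84 + 0.1002·52 + 0.1522·82 + 0.1722·87 + 1.1289·38 + 0.1912·58 = 91.9557
  x_5 = 0.0564·84 + 0.1151·52 + 0.1188·82 + 0.1213·87 + 0.1652·38 + 1.1586·58 = 104.5018
Output multipliers (column sums of L):
  Agriculture: 1.6285
  Energy: 1.7031
  Healthcare: 1.9080
  Finance: 1.7461
  Manufacturing: 1.8155
  Electronics: 1.9557

Electronics (1.9557)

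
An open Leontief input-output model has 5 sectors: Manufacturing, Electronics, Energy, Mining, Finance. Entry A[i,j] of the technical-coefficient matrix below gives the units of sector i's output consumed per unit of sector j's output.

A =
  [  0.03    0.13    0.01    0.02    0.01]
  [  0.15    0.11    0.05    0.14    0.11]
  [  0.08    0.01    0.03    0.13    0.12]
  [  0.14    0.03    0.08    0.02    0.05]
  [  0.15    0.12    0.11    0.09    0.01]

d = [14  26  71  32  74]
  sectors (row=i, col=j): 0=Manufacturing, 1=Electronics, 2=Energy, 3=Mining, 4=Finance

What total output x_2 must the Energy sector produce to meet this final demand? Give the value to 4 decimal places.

95.2463

Form M = I − A:
  [  0.97   -0.13   -0.01   -0.02   -0.01]
  [ -0.15    0.89   -0.05   -0.14   -0.11]
  [ -0.08   -0.01    0.97   -0.13   -0.12]
  [ -0.14   -0.03   -0.08    0.98   -0.05]
  [ -0.15   -0.12   -0.11   -0.09    0.99]
Leontief inverse L = M⁻¹:
  [  1.0714    0.1633    0.0277    0.0521    0.0350]
  [  0.2453    1.1885    0.0982    0.2022    0.1566]
  [  0.1433    0.0581    1.0656    0.1659    0.1454]
  [  0.1837    0.0737    0.1013    1.0551    0.0756]
  [  0.2247    0.1820    0.1437    0.1468    1.0574]
Total output x = L · d:
  x_0 = 1.0714·14 + 0.1633·26 + 0.0277·71 + 0.0521·32 + 0.0350·74 = 25.4657
  x_1 = 0.2453·14 + 1.1885·26 + 0.0982·71 + 0.2022·32 + 0.1566·74 = 59.3711
  x_2 = 0.1433·14 + 0.0581·26 + 1.0656·71 + 0.1659·32 + 0.1454·74 = 95.2463
  x_3 = 0.1837·14 + 0.0737·26 + 0.1013·71 + 1.0551·32 + 0.0756·74 = 51.0381
  x_4 = 0.2247·14 + 0.1820·26 + 0.1437·71 + 0.1468·32 + 1.0574·74 = 101.0252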